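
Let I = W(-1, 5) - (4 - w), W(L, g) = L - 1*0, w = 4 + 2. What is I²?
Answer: 1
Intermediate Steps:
w = 6
W(L, g) = L (W(L, g) = L + 0 = L)
I = 1 (I = -1 - (4 - 1*6) = -1 - (4 - 6) = -1 - 1*(-2) = -1 + 2 = 1)
I² = 1² = 1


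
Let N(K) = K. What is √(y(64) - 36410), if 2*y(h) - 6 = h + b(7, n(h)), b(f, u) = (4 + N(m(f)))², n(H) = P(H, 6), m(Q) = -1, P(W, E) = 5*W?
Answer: I*√145482/2 ≈ 190.71*I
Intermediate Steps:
n(H) = 5*H
b(f, u) = 9 (b(f, u) = (4 - 1)² = 3² = 9)
y(h) = 15/2 + h/2 (y(h) = 3 + (h + 9)/2 = 3 + (9 + h)/2 = 3 + (9/2 + h/2) = 15/2 + h/2)
√(y(64) - 36410) = √((15/2 + (½)*64) - 36410) = √((15/2 + 32) - 36410) = √(79/2 - 36410) = √(-72741/2) = I*√145482/2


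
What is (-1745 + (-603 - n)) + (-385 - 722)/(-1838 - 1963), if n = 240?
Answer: -3278627/1267 ≈ -2587.7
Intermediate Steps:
(-1745 + (-603 - n)) + (-385 - 722)/(-1838 - 1963) = (-1745 + (-603 - 1*240)) + (-385 - 722)/(-1838 - 1963) = (-1745 + (-603 - 240)) - 1107/(-3801) = (-1745 - 843) - 1107*(-1/3801) = -2588 + 369/1267 = -3278627/1267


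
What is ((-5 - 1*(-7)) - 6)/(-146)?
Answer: 2/73 ≈ 0.027397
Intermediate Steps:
((-5 - 1*(-7)) - 6)/(-146) = ((-5 + 7) - 6)*(-1/146) = (2 - 6)*(-1/146) = -4*(-1/146) = 2/73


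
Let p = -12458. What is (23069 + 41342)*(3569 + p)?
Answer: -572549379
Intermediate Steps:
(23069 + 41342)*(3569 + p) = (23069 + 41342)*(3569 - 12458) = 64411*(-8889) = -572549379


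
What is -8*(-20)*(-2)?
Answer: -320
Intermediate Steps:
-8*(-20)*(-2) = 160*(-2) = -320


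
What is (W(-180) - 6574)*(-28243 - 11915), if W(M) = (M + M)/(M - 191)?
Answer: 97929057852/371 ≈ 2.6396e+8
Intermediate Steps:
W(M) = 2*M/(-191 + M) (W(M) = (2*M)/(-191 + M) = 2*M/(-191 + M))
(W(-180) - 6574)*(-28243 - 11915) = (2*(-180)/(-191 - 180) - 6574)*(-28243 - 11915) = (2*(-180)/(-371) - 6574)*(-40158) = (2*(-180)*(-1/371) - 6574)*(-40158) = (360/371 - 6574)*(-40158) = -2438594/371*(-40158) = 97929057852/371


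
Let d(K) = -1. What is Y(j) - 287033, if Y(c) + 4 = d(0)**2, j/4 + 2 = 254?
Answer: -287036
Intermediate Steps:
j = 1008 (j = -8 + 4*254 = -8 + 1016 = 1008)
Y(c) = -3 (Y(c) = -4 + (-1)**2 = -4 + 1 = -3)
Y(j) - 287033 = -3 - 287033 = -287036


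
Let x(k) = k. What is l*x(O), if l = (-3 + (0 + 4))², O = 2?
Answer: 2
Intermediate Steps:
l = 1 (l = (-3 + 4)² = 1² = 1)
l*x(O) = 1*2 = 2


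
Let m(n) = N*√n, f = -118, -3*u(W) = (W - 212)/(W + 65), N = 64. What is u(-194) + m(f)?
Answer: -406/387 + 64*I*√118 ≈ -1.0491 + 695.22*I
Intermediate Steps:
u(W) = -(-212 + W)/(3*(65 + W)) (u(W) = -(W - 212)/(3*(W + 65)) = -(-212 + W)/(3*(65 + W)))
m(n) = 64*√n
u(-194) + m(f) = (212 - 1*(-194))/(3*(65 - 194)) + 64*√(-118) = (⅓)*(212 + 194)/(-129) + 64*(I*√118) = (⅓)*(-1/129)*406 + 64*I*√118 = -406/387 + 64*I*√118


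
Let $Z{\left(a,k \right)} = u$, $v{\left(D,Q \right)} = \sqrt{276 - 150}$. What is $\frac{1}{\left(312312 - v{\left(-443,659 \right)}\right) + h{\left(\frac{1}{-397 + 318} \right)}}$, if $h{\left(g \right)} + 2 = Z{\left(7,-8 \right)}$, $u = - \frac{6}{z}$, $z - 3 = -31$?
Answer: $\frac{61212802}{19117383284953} + \frac{588 \sqrt{14}}{19117383284953} \approx 3.2021 \cdot 10^{-6}$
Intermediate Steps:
$v{\left(D,Q \right)} = 3 \sqrt{14}$ ($v{\left(D,Q \right)} = \sqrt{126} = 3 \sqrt{14}$)
$z = -28$ ($z = 3 - 31 = -28$)
$u = \frac{3}{14}$ ($u = - \frac{6}{-28} = \left(-6\right) \left(- \frac{1}{28}\right) = \frac{3}{14} \approx 0.21429$)
$Z{\left(a,k \right)} = \frac{3}{14}$
$h{\left(g \right)} = - \frac{25}{14}$ ($h{\left(g \right)} = -2 + \frac{3}{14} = - \frac{25}{14}$)
$\frac{1}{\left(312312 - v{\left(-443,659 \right)}\right) + h{\left(\frac{1}{-397 + 318} \right)}} = \frac{1}{\left(312312 - 3 \sqrt{14}\right) - \frac{25}{14}} = \frac{1}{\frac{4372343}{14} - 3 \sqrt{14}}$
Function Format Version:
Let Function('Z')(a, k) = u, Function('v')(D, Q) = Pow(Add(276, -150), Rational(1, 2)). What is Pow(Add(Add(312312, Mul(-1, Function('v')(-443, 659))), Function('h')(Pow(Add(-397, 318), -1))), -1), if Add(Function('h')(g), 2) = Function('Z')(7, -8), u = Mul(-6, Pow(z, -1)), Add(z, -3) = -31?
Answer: Add(Rational(61212802, 19117383284953), Mul(Rational(588, 19117383284953), Pow(14, Rational(1, 2)))) ≈ 3.2021e-6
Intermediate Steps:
Function('v')(D, Q) = Mul(3, Pow(14, Rational(1, 2))) (Function('v')(D, Q) = Pow(126, Rational(1, 2)) = Mul(3, Pow(14, Rational(1, 2))))
z = -28 (z = Add(3, -31) = -28)
u = Rational(3, 14) (u = Mul(-6, Pow(-28, -1)) = Mul(-6, Rational(-1, 28)) = Rational(3, 14) ≈ 0.21429)
Function('Z')(a, k) = Rational(3, 14)
Function('h')(g) = Rational(-25, 14) (Function('h')(g) = Add(-2, Rational(3, 14)) = Rational(-25, 14))
Pow(Add(Add(312312, Mul(-1, Function('v')(-443, 659))), Function('h')(Pow(Add(-397, 318), -1))), -1) = Pow(Add(Add(312312, Mul(-1, Mul(3, Pow(14, Rational(1, 2))))), Rational(-25, 14)), -1) = Pow(Add(Add(312312, Mul(-3, Pow(14, Rational(1, 2)))), Rational(-25, 14)), -1) = Pow(Add(Rational(4372343, 14), Mul(-3, Pow(14, Rational(1, 2)))), -1)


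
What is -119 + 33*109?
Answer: 3478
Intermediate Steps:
-119 + 33*109 = -119 + 3597 = 3478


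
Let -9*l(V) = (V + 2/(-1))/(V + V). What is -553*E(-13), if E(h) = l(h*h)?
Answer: 92351/3042 ≈ 30.359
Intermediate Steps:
l(V) = -(-2 + V)/(18*V) (l(V) = -(V + 2/(-1))/(9*(V + V)) = -(V + 2*(-1))/(9*(2*V)) = -(V - 2)*1/(2*V)/9 = -(-2 + V)*1/(2*V)/9 = -(-2 + V)/(18*V))
E(h) = (2 - h²)/(18*h²) (E(h) = (2 - h*h)/(18*((h*h))) = (2 - h²)/(18*(h²)) = (2 - h²)/(18*h²))
-553*E(-13) = -553*(2 - 1*(-13)²)/(18*(-13)²) = -553*(2 - 1*169)/(18*169) = -553*(2 - 169)/(18*169) = -553*(-167)/(18*169) = -553*(-167/3042) = 92351/3042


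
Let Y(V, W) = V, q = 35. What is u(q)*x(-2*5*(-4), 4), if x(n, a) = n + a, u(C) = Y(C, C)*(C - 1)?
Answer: 52360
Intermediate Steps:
u(C) = C*(-1 + C) (u(C) = C*(C - 1) = C*(-1 + C))
x(n, a) = a + n
u(q)*x(-2*5*(-4), 4) = (35*(-1 + 35))*(4 - 2*5*(-4)) = (35*34)*(4 - 10*(-4)) = 1190*(4 + 40) = 1190*44 = 52360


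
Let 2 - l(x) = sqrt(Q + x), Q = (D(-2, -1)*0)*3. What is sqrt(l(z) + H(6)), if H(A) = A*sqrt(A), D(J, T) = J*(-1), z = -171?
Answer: sqrt(2 + 6*sqrt(6) - 3*I*sqrt(19)) ≈ 4.3535 - 1.5019*I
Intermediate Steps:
D(J, T) = -J
Q = 0 (Q = (-1*(-2)*0)*3 = (2*0)*3 = 0*3 = 0)
H(A) = A**(3/2)
l(x) = 2 - sqrt(x) (l(x) = 2 - sqrt(0 + x) = 2 - sqrt(x))
sqrt(l(z) + H(6)) = sqrt((2 - sqrt(-171)) + 6**(3/2)) = sqrt((2 - 3*I*sqrt(19)) + 6*sqrt(6)) = sqrt(2 + 6*sqrt(6) - 3*I*sqrt(19))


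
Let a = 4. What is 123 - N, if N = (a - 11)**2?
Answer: 74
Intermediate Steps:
N = 49 (N = (4 - 11)**2 = (-7)**2 = 49)
123 - N = 123 - 1*49 = 123 - 49 = 74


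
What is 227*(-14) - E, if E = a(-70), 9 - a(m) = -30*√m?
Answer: -3187 - 30*I*√70 ≈ -3187.0 - 251.0*I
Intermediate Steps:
a(m) = 9 + 30*√m (a(m) = 9 - (-30)*√m = 9 + 30*√m)
E = 9 + 30*I*√70 (E = 9 + 30*√(-70) = 9 + 30*(I*√70) = 9 + 30*I*√70 ≈ 9.0 + 251.0*I)
227*(-14) - E = 227*(-14) - (9 + 30*I*√70) = -3178 + (-9 - 30*I*√70) = -3187 - 30*I*√70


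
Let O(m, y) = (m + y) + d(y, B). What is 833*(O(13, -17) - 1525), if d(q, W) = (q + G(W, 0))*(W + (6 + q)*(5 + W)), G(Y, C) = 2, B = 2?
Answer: -336532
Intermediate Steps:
d(q, W) = (2 + q)*(W + (5 + W)*(6 + q)) (d(q, W) = (q + 2)*(W + (6 + q)*(5 + W)) = (2 + q)*(W + (5 + W)*(6 + q)))
O(m, y) = 88 + m + 7*y² + 59*y (O(m, y) = (m + y) + (60 + 5*y² + 14*2 + 40*y + 2*y² + 9*2*y) = (m + y) + (60 + 5*y² + 28 + 40*y + 2*y² + 18*y) = (m + y) + (88 + 7*y² + 58*y) = 88 + m + 7*y² + 59*y)
833*(O(13, -17) - 1525) = 833*((88 + 13 + 7*(-17)² + 59*(-17)) - 1525) = 833*((88 + 13 + 7*289 - 1003) - 1525) = 833*((88 + 13 + 2023 - 1003) - 1525) = 833*(1121 - 1525) = 833*(-404) = -336532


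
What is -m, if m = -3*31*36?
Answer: 3348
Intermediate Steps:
m = -3348 (m = -93*36 = -3348)
-m = -1*(-3348) = 3348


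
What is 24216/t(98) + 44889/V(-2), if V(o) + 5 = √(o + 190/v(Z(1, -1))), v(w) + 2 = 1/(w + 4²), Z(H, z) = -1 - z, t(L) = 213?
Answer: (-97549529*I + 8072*√96162)/(71*(√96162 + 155*I)) ≈ -1680.9 - 3590.4*I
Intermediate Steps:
v(w) = -2 + 1/(16 + w) (v(w) = -2 + 1/(w + 4²) = -2 + 1/(w + 16) = -2 + 1/(16 + w))
V(o) = -5 + √(-3040/31 + o) (V(o) = -5 + √(o + 190/(((-31 - 2*(-1 - 1*(-1)))/(16 + (-1 - 1*(-1)))))) = -5 + √(o + 190/(((-31 - 2*(-1 + 1))/(16 + (-1 + 1))))) = -5 + √(o + 190/(((-31 - 2*0)/(16 + 0)))) = -5 + √(o + 190/(((-31 + 0)/16))) = -5 + √(o + 190/(((1/16)*(-31)))) = -5 + √(o + 190/(-31/16)) = -5 + √(o + 190*(-16/31)) = -5 + √(o - 3040/31) = -5 + √(-3040/31 + o))
24216/t(98) + 44889/V(-2) = 24216/213 + 44889/(-5 + √(-94240 + 961*(-2))/31) = 24216*(1/213) + 44889/(-5 + √(-94240 - 1922)/31) = 8072/71 + 44889/(-5 + √(-96162)/31) = 8072/71 + 44889/(-5 + (I*√96162)/31) = 8072/71 + 44889/(-5 + I*√96162/31)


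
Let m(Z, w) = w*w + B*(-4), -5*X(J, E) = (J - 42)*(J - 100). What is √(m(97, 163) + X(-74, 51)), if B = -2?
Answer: √563505/5 ≈ 150.13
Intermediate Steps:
X(J, E) = -(-100 + J)*(-42 + J)/5 (X(J, E) = -(J - 42)*(J - 100)/5 = -(-42 + J)*(-100 + J)/5 = -(-100 + J)*(-42 + J)/5)
m(Z, w) = 8 + w² (m(Z, w) = w*w - 2*(-4) = w² + 8 = 8 + w²)
√(m(97, 163) + X(-74, 51)) = √((8 + 163²) + (-840 - ⅕*(-74)² + (142/5)*(-74))) = √((8 + 26569) + (-840 - ⅕*5476 - 10508/5)) = √(26577 + (-840 - 5476/5 - 10508/5)) = √(26577 - 20184/5) = √(112701/5) = √563505/5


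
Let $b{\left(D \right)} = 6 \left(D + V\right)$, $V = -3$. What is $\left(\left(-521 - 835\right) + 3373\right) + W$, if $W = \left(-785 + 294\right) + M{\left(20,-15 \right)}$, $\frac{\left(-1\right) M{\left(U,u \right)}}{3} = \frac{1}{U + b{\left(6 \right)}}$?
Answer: $\frac{57985}{38} \approx 1525.9$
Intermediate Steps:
$b{\left(D \right)} = -18 + 6 D$ ($b{\left(D \right)} = 6 \left(D - 3\right) = 6 \left(-3 + D\right) = -18 + 6 D$)
$M{\left(U,u \right)} = - \frac{3}{18 + U}$ ($M{\left(U,u \right)} = - \frac{3}{U + \left(-18 + 6 \cdot 6\right)} = - \frac{3}{U + \left(-18 + 36\right)} = - \frac{3}{U + 18} = - \frac{3}{18 + U}$)
$W = - \frac{18661}{38}$ ($W = \left(-785 + 294\right) - \frac{3}{18 + 20} = -491 - \frac{3}{38} = - \frac{18661}{38} \approx -491.08$)
$\left(\left(-521 - 835\right) + 3373\right) + W = \left(\left(-521 - 835\right) + 3373\right) - \frac{18661}{38} = \left(-1356 + 3373\right) - \frac{18661}{38} = 2017 - \frac{18661}{38} = \frac{57985}{38}$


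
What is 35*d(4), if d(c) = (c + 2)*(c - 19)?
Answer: -3150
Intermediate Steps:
d(c) = (-19 + c)*(2 + c) (d(c) = (2 + c)*(-19 + c) = (-19 + c)*(2 + c))
35*d(4) = 35*(-38 + 4**2 - 17*4) = 35*(-38 + 16 - 68) = 35*(-90) = -3150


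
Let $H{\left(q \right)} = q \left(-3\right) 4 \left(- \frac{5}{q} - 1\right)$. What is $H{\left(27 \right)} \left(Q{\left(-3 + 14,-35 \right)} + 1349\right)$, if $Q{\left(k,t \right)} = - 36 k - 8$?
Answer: $362880$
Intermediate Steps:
$Q{\left(k,t \right)} = -8 - 36 k$
$H{\left(q \right)} = - 12 q \left(-1 - \frac{5}{q}\right)$ ($H{\left(q \right)} = - 3 q 4 \left(-1 - \frac{5}{q}\right) = - 12 q \left(-1 - \frac{5}{q}\right)$)
$H{\left(27 \right)} \left(Q{\left(-3 + 14,-35 \right)} + 1349\right) = \left(60 + 12 \cdot 27\right) \left(\left(-8 - 36 \left(-3 + 14\right)\right) + 1349\right) = \left(60 + 324\right) \left(\left(-8 - 396\right) + 1349\right) = 384 \left(\left(-8 - 396\right) + 1349\right) = 384 \left(-404 + 1349\right) = 384 \cdot 945 = 362880$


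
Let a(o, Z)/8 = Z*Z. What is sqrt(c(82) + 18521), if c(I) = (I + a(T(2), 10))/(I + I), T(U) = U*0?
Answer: sqrt(124571366)/82 ≈ 136.11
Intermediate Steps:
T(U) = 0
a(o, Z) = 8*Z**2 (a(o, Z) = 8*(Z*Z) = 8*Z**2)
c(I) = (800 + I)/(2*I) (c(I) = (I + 8*10**2)/(I + I) = (I + 8*100)/((2*I)) = (I + 800)*(1/(2*I)) = (800 + I)*(1/(2*I)) = (800 + I)/(2*I))
sqrt(c(82) + 18521) = sqrt((1/2)*(800 + 82)/82 + 18521) = sqrt((1/2)*(1/82)*882 + 18521) = sqrt(441/82 + 18521) = sqrt(1519163/82) = sqrt(124571366)/82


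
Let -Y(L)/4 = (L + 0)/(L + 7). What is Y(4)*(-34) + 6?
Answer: 610/11 ≈ 55.455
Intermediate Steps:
Y(L) = -4*L/(7 + L) (Y(L) = -4*(L + 0)/(L + 7) = -4*L/(7 + L))
Y(4)*(-34) + 6 = -4*4/(7 + 4)*(-34) + 6 = -4*4/11*(-34) + 6 = -4*4*1/11*(-34) + 6 = -16/11*(-34) + 6 = 544/11 + 6 = 610/11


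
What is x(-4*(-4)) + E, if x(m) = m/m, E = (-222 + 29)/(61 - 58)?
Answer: -190/3 ≈ -63.333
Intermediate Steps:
E = -193/3 ≈ -64.333
x(m) = 1
x(-4*(-4)) + E = 1 - 193/3 = -190/3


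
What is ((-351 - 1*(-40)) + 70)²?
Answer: 58081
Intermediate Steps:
((-351 - 1*(-40)) + 70)² = ((-351 + 40) + 70)² = (-311 + 70)² = (-241)² = 58081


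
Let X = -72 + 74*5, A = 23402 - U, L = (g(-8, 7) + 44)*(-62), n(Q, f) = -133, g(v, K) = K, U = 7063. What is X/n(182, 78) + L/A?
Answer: -5289568/2173087 ≈ -2.4341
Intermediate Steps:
L = -3162 (L = (7 + 44)*(-62) = 51*(-62) = -3162)
A = 16339 (A = 23402 - 1*7063 = 23402 - 7063 = 16339)
X = 298 (X = -72 + 370 = 298)
X/n(182, 78) + L/A = 298/(-133) - 3162/16339 = 298*(-1/133) - 3162*1/16339 = -298/133 - 3162/16339 = -5289568/2173087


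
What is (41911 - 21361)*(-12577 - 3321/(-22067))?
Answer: -5703310095900/22067 ≈ -2.5845e+8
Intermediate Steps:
(41911 - 21361)*(-12577 - 3321/(-22067)) = 20550*(-12577 - 3321*(-1/22067)) = 20550*(-12577 + 3321/22067) = 20550*(-277533338/22067) = -5703310095900/22067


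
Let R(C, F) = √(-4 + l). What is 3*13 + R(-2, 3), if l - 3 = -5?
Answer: 39 + I*√6 ≈ 39.0 + 2.4495*I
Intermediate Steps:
l = -2 (l = 3 - 5 = -2)
R(C, F) = I*√6 (R(C, F) = √(-4 - 2) = √(-6) = I*√6)
3*13 + R(-2, 3) = 3*13 + I*√6 = 39 + I*√6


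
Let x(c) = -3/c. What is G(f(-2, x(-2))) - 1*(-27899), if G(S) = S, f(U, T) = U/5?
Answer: 139493/5 ≈ 27899.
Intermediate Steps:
f(U, T) = U/5 (f(U, T) = U*(⅕) = U/5)
G(f(-2, x(-2))) - 1*(-27899) = (⅕)*(-2) - 1*(-27899) = -⅖ + 27899 = 139493/5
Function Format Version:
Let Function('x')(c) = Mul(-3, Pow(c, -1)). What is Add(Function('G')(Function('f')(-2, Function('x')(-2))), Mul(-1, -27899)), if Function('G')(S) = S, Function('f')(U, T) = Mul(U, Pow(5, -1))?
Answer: Rational(139493, 5) ≈ 27899.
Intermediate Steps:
Function('f')(U, T) = Mul(Rational(1, 5), U) (Function('f')(U, T) = Mul(U, Rational(1, 5)) = Mul(Rational(1, 5), U))
Add(Function('G')(Function('f')(-2, Function('x')(-2))), Mul(-1, -27899)) = Add(Mul(Rational(1, 5), -2), Mul(-1, -27899)) = Add(Rational(-2, 5), 27899) = Rational(139493, 5)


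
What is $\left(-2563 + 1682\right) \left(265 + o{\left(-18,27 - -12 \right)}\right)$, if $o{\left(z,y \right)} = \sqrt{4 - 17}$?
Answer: $-233465 - 881 i \sqrt{13} \approx -2.3347 \cdot 10^{5} - 3176.5 i$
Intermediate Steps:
$o{\left(z,y \right)} = i \sqrt{13}$ ($o{\left(z,y \right)} = \sqrt{-13} = i \sqrt{13}$)
$\left(-2563 + 1682\right) \left(265 + o{\left(-18,27 - -12 \right)}\right) = \left(-2563 + 1682\right) \left(265 + i \sqrt{13}\right) = - 881 \left(265 + i \sqrt{13}\right) = -233465 - 881 i \sqrt{13}$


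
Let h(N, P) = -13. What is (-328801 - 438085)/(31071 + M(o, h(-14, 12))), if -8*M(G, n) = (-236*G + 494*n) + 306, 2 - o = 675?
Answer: -383443/5991 ≈ -64.003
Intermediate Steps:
o = -673 (o = 2 - 1*675 = 2 - 675 = -673)
M(G, n) = -153/4 - 247*n/4 + 59*G/2 (M(G, n) = -((-236*G + 494*n) + 306)/8 = -(306 - 236*G + 494*n)/8 = -153/4 - 247*n/4 + 59*G/2)
(-328801 - 438085)/(31071 + M(o, h(-14, 12))) = (-328801 - 438085)/(31071 + (-153/4 - 247/4*(-13) + (59/2)*(-673))) = -766886/(31071 + (-153/4 + 3211/4 - 39707/2)) = -766886/(31071 - 19089) = -766886/11982 = -766886*1/11982 = -383443/5991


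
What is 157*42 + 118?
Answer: 6712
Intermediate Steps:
157*42 + 118 = 6594 + 118 = 6712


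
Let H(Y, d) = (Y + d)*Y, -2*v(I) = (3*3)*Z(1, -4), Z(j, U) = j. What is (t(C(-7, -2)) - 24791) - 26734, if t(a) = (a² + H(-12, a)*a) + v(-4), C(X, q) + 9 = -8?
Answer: -114313/2 ≈ -57157.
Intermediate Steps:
v(I) = -9/2 (v(I) = -3*3/2 = -9/2)
C(X, q) = -17 (C(X, q) = -9 - 8 = -17)
H(Y, d) = Y*(Y + d)
t(a) = -9/2 + a² + a*(144 - 12*a) (t(a) = (a² + (-12*(-12 + a))*a) - 9/2 = (a² + (144 - 12*a)*a) - 9/2 = (a² + a*(144 - 12*a)) - 9/2 = -9/2 + a² + a*(144 - 12*a))
(t(C(-7, -2)) - 24791) - 26734 = ((-9/2 - 11*(-17)² + 144*(-17)) - 24791) - 26734 = ((-9/2 - 11*289 - 2448) - 24791) - 26734 = ((-9/2 - 3179 - 2448) - 24791) - 26734 = (-11263/2 - 24791) - 26734 = -60845/2 - 26734 = -114313/2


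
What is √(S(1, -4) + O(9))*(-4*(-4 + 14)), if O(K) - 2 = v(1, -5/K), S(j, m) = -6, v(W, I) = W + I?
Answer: -160*I*√2/3 ≈ -75.425*I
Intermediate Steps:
v(W, I) = I + W
O(K) = 3 - 5/K (O(K) = 2 + (-5/K + 1) = 2 + (1 - 5/K) = 3 - 5/K)
√(S(1, -4) + O(9))*(-4*(-4 + 14)) = √(-6 + (3 - 5/9))*(-4*(-4 + 14)) = √(-6 + (3 - 5*⅑))*(-4*10) = √(-6 + (3 - 5/9))*(-40) = √(-6 + 22/9)*(-40) = √(-32/9)*(-40) = (4*I*√2/3)*(-40) = -160*I*√2/3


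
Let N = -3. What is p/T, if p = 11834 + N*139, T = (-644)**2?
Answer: 233/8464 ≈ 0.027528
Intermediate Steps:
T = 414736
p = 11417 (p = 11834 - 3*139 = 11834 - 417 = 11417)
p/T = 11417/414736 = 11417*(1/414736) = 233/8464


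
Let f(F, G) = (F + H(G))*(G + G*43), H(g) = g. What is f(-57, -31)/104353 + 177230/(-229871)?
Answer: 9097393682/23987728463 ≈ 0.37925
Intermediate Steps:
f(F, G) = 44*G*(F + G) (f(F, G) = (F + G)*(G + G*43) = (F + G)*(G + 43*G) = (F + G)*(44*G) = 44*G*(F + G))
f(-57, -31)/104353 + 177230/(-229871) = (44*(-31)*(-57 - 31))/104353 + 177230/(-229871) = (44*(-31)*(-88))*(1/104353) + 177230*(-1/229871) = 120032*(1/104353) - 177230/229871 = 120032/104353 - 177230/229871 = 9097393682/23987728463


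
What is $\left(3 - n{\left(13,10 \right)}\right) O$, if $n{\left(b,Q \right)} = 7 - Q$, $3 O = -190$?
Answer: $-380$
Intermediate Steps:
$O = - \frac{190}{3}$ ($O = \frac{1}{3} \left(-190\right) = - \frac{190}{3} \approx -63.333$)
$\left(3 - n{\left(13,10 \right)}\right) O = \left(3 - \left(7 - 10\right)\right) \left(- \frac{190}{3}\right) = \left(3 - -3\right) \left(- \frac{190}{3}\right) = \left(3 + 3\right) \left(- \frac{190}{3}\right) = 6 \left(- \frac{190}{3}\right) = -380$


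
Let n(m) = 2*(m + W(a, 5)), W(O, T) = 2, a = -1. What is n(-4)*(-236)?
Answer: 944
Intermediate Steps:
n(m) = 4 + 2*m (n(m) = 2*(m + 2) = 2*(2 + m) = 4 + 2*m)
n(-4)*(-236) = (4 + 2*(-4))*(-236) = (4 - 8)*(-236) = -4*(-236) = 944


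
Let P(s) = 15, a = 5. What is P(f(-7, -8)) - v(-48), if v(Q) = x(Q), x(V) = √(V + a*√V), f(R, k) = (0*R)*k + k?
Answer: 15 - 2*√(-12 + 5*I*√3) ≈ 12.634 - 7.321*I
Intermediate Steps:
f(R, k) = k (f(R, k) = 0*k + k = 0 + k = k)
x(V) = √(V + 5*√V)
v(Q) = √(Q + 5*√Q)
P(f(-7, -8)) - v(-48) = 15 - √(-48 + 5*√(-48)) = 15 - √(-48 + 5*(4*I*√3)) = 15 - √(-48 + 20*I*√3)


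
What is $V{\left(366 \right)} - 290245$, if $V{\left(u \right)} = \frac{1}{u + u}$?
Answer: $- \frac{212459339}{732} \approx -2.9025 \cdot 10^{5}$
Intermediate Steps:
$V{\left(u \right)} = \frac{1}{2 u}$
$V{\left(366 \right)} - 290245 = \frac{1}{2 \cdot 366} - 290245 = \frac{1}{2} \cdot \frac{1}{366} - 290245 = \frac{1}{732} - 290245 = - \frac{212459339}{732}$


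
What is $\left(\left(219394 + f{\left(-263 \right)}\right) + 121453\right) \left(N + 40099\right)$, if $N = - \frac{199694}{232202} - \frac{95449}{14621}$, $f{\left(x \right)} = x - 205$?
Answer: $\frac{23164840376058184297}{1697512721} \approx 1.3646 \cdot 10^{10}$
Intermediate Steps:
$f{\left(x \right)} = -205 + x$
$N = - \frac{12541587336}{1697512721}$ ($N = \left(-199694\right) \frac{1}{232202} - \frac{95449}{14621} = - \frac{99847}{116101} - \frac{95449}{14621} = - \frac{12541587336}{1697512721} \approx -7.3882$)
$\left(\left(219394 + f{\left(-263 \right)}\right) + 121453\right) \left(N + 40099\right) = \left(\left(219394 - 468\right) + 121453\right) \left(- \frac{12541587336}{1697512721} + 40099\right) = \left(\left(219394 - 468\right) + 121453\right) \frac{68056021012043}{1697512721} = \left(218926 + 121453\right) \frac{68056021012043}{1697512721} = 340379 \cdot \frac{68056021012043}{1697512721} = \frac{23164840376058184297}{1697512721}$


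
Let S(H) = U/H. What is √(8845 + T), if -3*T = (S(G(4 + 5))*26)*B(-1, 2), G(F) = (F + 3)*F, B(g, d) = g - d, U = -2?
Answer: √716406/9 ≈ 94.045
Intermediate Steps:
G(F) = F*(3 + F) (G(F) = (3 + F)*F = F*(3 + F))
S(H) = -2/H
T = -13/27 (T = --2*1/((3 + (4 + 5))*(4 + 5))*26*(-1 - 1*2)/3 = --2*1/(9*(3 + 9))*26*(-1 - 2)/3 = --2/(9*12)*26*(-3)/3 = --2/108*26*(-3)/3 = --2*1/108*26*(-3)/3 = -(-1/54*26)*(-3)/3 = -(-13)*(-3)/81 = -⅓*13/9 = -13/27 ≈ -0.48148)
√(8845 + T) = √(8845 - 13/27) = √(238802/27) = √716406/9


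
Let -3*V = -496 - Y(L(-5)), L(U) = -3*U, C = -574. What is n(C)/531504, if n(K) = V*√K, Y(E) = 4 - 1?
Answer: 499*I*√574/1594512 ≈ 0.0074977*I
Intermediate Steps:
Y(E) = 3
V = 499/3 (V = -(-496 - 1*3)/3 = -(-496 - 3)/3 = -⅓*(-499) = 499/3 ≈ 166.33)
n(K) = 499*√K/3
n(C)/531504 = (499*√(-574)/3)/531504 = (499*(I*√574)/3)*(1/531504) = (499*I*√574/3)*(1/531504) = 499*I*√574/1594512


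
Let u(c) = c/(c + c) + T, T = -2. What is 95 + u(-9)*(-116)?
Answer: 269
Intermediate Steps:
u(c) = -3/2 (u(c) = c/(c + c) - 2 = c/((2*c)) - 2 = (1/(2*c))*c - 2 = 1/2 - 2 = -3/2)
95 + u(-9)*(-116) = 95 - 3/2*(-116) = 95 + 174 = 269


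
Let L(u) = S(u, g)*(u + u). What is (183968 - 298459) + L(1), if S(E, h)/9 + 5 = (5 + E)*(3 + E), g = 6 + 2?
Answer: -114149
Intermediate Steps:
g = 8
S(E, h) = -45 + 9*(3 + E)*(5 + E) (S(E, h) = -45 + 9*((5 + E)*(3 + E)) = -45 + 9*((3 + E)*(5 + E)) = -45 + 9*(3 + E)*(5 + E))
L(u) = 2*u*(90 + 9*u**2 + 72*u) (L(u) = (90 + 9*u**2 + 72*u)*(u + u) = (90 + 9*u**2 + 72*u)*(2*u) = 2*u*(90 + 9*u**2 + 72*u))
(183968 - 298459) + L(1) = (183968 - 298459) + 18*1*(10 + 1**2 + 8*1) = -114491 + 18*1*(10 + 1 + 8) = -114491 + 18*1*19 = -114491 + 342 = -114149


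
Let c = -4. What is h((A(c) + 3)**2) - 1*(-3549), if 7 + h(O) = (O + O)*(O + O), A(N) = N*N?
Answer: 524826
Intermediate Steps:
A(N) = N**2
h(O) = -7 + 4*O**2 (h(O) = -7 + (O + O)*(O + O) = -7 + (2*O)*(2*O) = -7 + 4*O**2)
h((A(c) + 3)**2) - 1*(-3549) = (-7 + 4*(((-4)**2 + 3)**2)**2) - 1*(-3549) = (-7 + 4*((16 + 3)**2)**2) + 3549 = (-7 + 4*(19**2)**2) + 3549 = (-7 + 4*361**2) + 3549 = (-7 + 4*130321) + 3549 = (-7 + 521284) + 3549 = 521277 + 3549 = 524826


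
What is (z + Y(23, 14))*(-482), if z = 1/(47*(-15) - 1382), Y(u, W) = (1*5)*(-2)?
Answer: 10059822/2087 ≈ 4820.2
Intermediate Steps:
Y(u, W) = -10 (Y(u, W) = 5*(-2) = -10)
z = -1/2087 (z = 1/(-705 - 1382) = 1/(-2087) = -1/2087 ≈ -0.00047916)
(z + Y(23, 14))*(-482) = (-1/2087 - 10)*(-482) = -20871/2087*(-482) = 10059822/2087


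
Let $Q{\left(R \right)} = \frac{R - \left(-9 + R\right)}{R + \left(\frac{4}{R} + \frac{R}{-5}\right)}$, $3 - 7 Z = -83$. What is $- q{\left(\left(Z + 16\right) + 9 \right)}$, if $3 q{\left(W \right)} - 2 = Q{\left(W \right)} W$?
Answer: $- \frac{3612373}{820392} \approx -4.4032$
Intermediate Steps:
$Z = \frac{86}{7}$ ($Z = \frac{3}{7} - - \frac{83}{7} = \frac{3}{7} + \frac{83}{7} = \frac{86}{7} \approx 12.286$)
$Q{\left(R \right)} = \frac{9}{\frac{4}{R} + \frac{4 R}{5}}$ ($Q{\left(R \right)} = \frac{9}{R + \left(\frac{4}{R} + R \left(- \frac{1}{5}\right)\right)} = \frac{9}{R - \left(- \frac{4}{R} + \frac{R}{5}\right)} = \frac{9}{\frac{4}{R} + \frac{4 R}{5}}$)
$q{\left(W \right)} = \frac{2}{3} + \frac{15 W^{2}}{4 \left(5 + W^{2}\right)}$ ($q{\left(W \right)} = \frac{2}{3} + \frac{\frac{45 W}{4 \left(5 + W^{2}\right)} W}{3} = \frac{2}{3} + \frac{\frac{45}{4} W^{2} \frac{1}{5 + W^{2}}}{3} = \frac{2}{3} + \frac{15 W^{2}}{4 \left(5 + W^{2}\right)}$)
$- q{\left(\left(Z + 16\right) + 9 \right)} = - \frac{40 + 53 \left(\left(\frac{86}{7} + 16\right) + 9\right)^{2}}{12 \left(5 + \left(\left(\frac{86}{7} + 16\right) + 9\right)^{2}\right)} = - \frac{40 + 53 \left(\frac{198}{7} + 9\right)^{2}}{12 \left(5 + \left(\frac{198}{7} + 9\right)^{2}\right)} = - \frac{40 + 53 \left(\frac{261}{7}\right)^{2}}{12 \left(5 + \left(\frac{261}{7}\right)^{2}\right)} = - \frac{40 + 53 \cdot \frac{68121}{49}}{12 \left(5 + \frac{68121}{49}\right)} = - \frac{40 + \frac{3610413}{49}}{12 \cdot \frac{68366}{49}} = - \frac{49 \cdot 3612373}{12 \cdot 68366 \cdot 49} = \left(-1\right) \frac{3612373}{820392} = - \frac{3612373}{820392}$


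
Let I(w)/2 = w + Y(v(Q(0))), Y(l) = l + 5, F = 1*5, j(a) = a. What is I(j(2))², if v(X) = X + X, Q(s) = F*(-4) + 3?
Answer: 2916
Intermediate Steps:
F = 5
Q(s) = -17 (Q(s) = 5*(-4) + 3 = -20 + 3 = -17)
v(X) = 2*X
Y(l) = 5 + l
I(w) = -58 + 2*w (I(w) = 2*(w + (5 + 2*(-17))) = 2*(w + (5 - 34)) = 2*(w - 29) = 2*(-29 + w) = -58 + 2*w)
I(j(2))² = (-58 + 2*2)² = (-58 + 4)² = (-54)² = 2916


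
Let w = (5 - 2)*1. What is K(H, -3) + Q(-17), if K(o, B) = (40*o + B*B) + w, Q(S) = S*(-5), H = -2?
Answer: 17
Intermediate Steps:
Q(S) = -5*S
w = 3 (w = 3*1 = 3)
K(o, B) = 3 + B² + 40*o (K(o, B) = (40*o + B*B) + 3 = (40*o + B²) + 3 = (B² + 40*o) + 3 = 3 + B² + 40*o)
K(H, -3) + Q(-17) = (3 + (-3)² + 40*(-2)) - 5*(-17) = (3 + 9 - 80) + 85 = -68 + 85 = 17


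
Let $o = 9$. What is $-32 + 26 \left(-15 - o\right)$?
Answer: $-656$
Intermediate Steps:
$-32 + 26 \left(-15 - o\right) = -32 + 26 \left(-15 - 9\right) = -32 + 26 \left(-24\right) = -32 - 624 = -656$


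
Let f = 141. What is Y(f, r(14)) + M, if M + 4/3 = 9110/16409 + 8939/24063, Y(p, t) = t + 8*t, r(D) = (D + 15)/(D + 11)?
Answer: 33013826604/3290414725 ≈ 10.033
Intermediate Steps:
r(D) = (15 + D)/(11 + D)
Y(p, t) = 9*t
M = -53524125/131616589 (M = -4/3 + (9110/16409 + 8939/24063) = -4/3 + 365893981/394849767 = -53524125/131616589 ≈ -0.40667)
Y(f, r(14)) + M = 9*((15 + 14)/(11 + 14)) - 53524125/131616589 = 9*(29/25) - 53524125/131616589 = 261/25 - 53524125/131616589 = 33013826604/3290414725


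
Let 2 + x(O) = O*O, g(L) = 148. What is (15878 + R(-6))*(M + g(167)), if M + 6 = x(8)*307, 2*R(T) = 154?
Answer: 305953080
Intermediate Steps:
R(T) = 77 (R(T) = (1/2)*154 = 77)
x(O) = -2 + O**2 (x(O) = -2 + O*O = -2 + O**2)
M = 19028 (M = -6 + (-2 + 8**2)*307 = -6 + (-2 + 64)*307 = -6 + 62*307 = -6 + 19034 = 19028)
(15878 + R(-6))*(M + g(167)) = (15878 + 77)*(19028 + 148) = 15955*19176 = 305953080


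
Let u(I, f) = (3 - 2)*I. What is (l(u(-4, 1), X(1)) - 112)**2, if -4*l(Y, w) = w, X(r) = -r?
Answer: 199809/16 ≈ 12488.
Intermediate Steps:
u(I, f) = I (u(I, f) = 1*I = I)
l(Y, w) = -w/4
(l(u(-4, 1), X(1)) - 112)**2 = (-(-1)/4 - 112)**2 = (-1/4*(-1) - 112)**2 = (1/4 - 112)**2 = (-447/4)**2 = 199809/16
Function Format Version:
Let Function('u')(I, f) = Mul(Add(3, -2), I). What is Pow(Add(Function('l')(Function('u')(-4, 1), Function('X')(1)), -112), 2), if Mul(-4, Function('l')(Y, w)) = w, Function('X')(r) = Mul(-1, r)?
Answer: Rational(199809, 16) ≈ 12488.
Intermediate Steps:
Function('u')(I, f) = I (Function('u')(I, f) = Mul(1, I) = I)
Function('l')(Y, w) = Mul(Rational(-1, 4), w)
Pow(Add(Function('l')(Function('u')(-4, 1), Function('X')(1)), -112), 2) = Pow(Add(Mul(Rational(-1, 4), Mul(-1, 1)), -112), 2) = Pow(Add(Mul(Rational(-1, 4), -1), -112), 2) = Pow(Add(Rational(1, 4), -112), 2) = Pow(Rational(-447, 4), 2) = Rational(199809, 16)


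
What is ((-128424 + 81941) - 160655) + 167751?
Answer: -39387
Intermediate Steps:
((-128424 + 81941) - 160655) + 167751 = (-46483 - 160655) + 167751 = -207138 + 167751 = -39387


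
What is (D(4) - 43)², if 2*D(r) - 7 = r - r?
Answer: 6241/4 ≈ 1560.3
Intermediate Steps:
D(r) = 7/2 (D(r) = 7/2 + (r - r)/2 = 7/2 + (½)*0 = 7/2 + 0 = 7/2)
(D(4) - 43)² = (7/2 - 43)² = (-79/2)² = 6241/4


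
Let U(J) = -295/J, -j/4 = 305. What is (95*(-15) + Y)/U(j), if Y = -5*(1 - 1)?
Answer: -347700/59 ≈ -5893.2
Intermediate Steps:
Y = 0 (Y = -5*0 = 0)
j = -1220 (j = -4*305 = -1220)
(95*(-15) + Y)/U(j) = (95*(-15) + 0)/((-295/(-1220))) = (-1425 + 0)/((-295*(-1/1220))) = -1425/59/244 = -1425*244/59 = -347700/59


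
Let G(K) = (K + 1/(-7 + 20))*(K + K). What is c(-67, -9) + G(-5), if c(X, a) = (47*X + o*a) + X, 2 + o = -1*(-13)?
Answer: -42455/13 ≈ -3265.8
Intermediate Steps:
o = 11 (o = -2 - 1*(-13) = -2 + 13 = 11)
c(X, a) = 11*a + 48*X (c(X, a) = (47*X + 11*a) + X = (11*a + 47*X) + X = 11*a + 48*X)
G(K) = 2*K*(1/13 + K) (G(K) = (K + 1/13)*(2*K) = (1/13 + K)*(2*K) = 2*K*(1/13 + K))
c(-67, -9) + G(-5) = (11*(-9) + 48*(-67)) + (2/13)*(-5)*(1 + 13*(-5)) = (-99 - 3216) + (2/13)*(-5)*(1 - 65) = -3315 + (2/13)*(-5)*(-64) = -3315 + 640/13 = -42455/13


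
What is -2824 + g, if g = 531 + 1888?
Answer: -405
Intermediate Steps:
g = 2419
-2824 + g = -2824 + 2419 = -405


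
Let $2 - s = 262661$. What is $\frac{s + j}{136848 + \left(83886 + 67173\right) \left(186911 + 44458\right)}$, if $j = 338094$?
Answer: $\frac{25145}{11650168873} \approx 2.1583 \cdot 10^{-6}$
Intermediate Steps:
$s = -262659$ ($s = 2 - 262661 = -262659$)
$\frac{s + j}{136848 + \left(83886 + 67173\right) \left(186911 + 44458\right)} = \frac{-262659 + 338094}{136848 + \left(83886 + 67173\right) \left(186911 + 44458\right)} = \frac{75435}{136848 + 151059 \cdot 231369} = \frac{75435}{136848 + 34950369771} = \frac{75435}{34950506619} = 75435 \cdot \frac{1}{34950506619} = \frac{25145}{11650168873}$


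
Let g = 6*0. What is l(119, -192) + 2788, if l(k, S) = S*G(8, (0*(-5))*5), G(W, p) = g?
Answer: 2788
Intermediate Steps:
g = 0
G(W, p) = 0
l(k, S) = 0 (l(k, S) = S*0 = 0)
l(119, -192) + 2788 = 0 + 2788 = 2788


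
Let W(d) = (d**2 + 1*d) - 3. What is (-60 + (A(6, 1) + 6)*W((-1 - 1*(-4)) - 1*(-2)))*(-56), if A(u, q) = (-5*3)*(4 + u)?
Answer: 221088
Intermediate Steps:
A(u, q) = -60 - 15*u (A(u, q) = -15*(4 + u) = -60 - 15*u)
W(d) = -3 + d + d**2 (W(d) = (d**2 + d) - 3 = (d + d**2) - 3 = -3 + d + d**2)
(-60 + (A(6, 1) + 6)*W((-1 - 1*(-4)) - 1*(-2)))*(-56) = (-60 + ((-60 - 15*6) + 6)*(-3 + ((-1 - 1*(-4)) - 1*(-2)) + ((-1 - 1*(-4)) - 1*(-2))**2))*(-56) = (-60 + ((-60 - 90) + 6)*(-3 + ((-1 + 4) + 2) + ((-1 + 4) + 2)**2))*(-56) = (-60 + (-150 + 6)*(-3 + (3 + 2) + (3 + 2)**2))*(-56) = (-60 - 144*(-3 + 5 + 5**2))*(-56) = (-60 - 144*(-3 + 5 + 25))*(-56) = (-60 - 144*27)*(-56) = (-60 - 3888)*(-56) = -3948*(-56) = 221088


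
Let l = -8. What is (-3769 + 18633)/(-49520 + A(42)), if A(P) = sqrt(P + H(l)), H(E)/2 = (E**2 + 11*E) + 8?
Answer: -73606528/245223039 - 7432*sqrt(10)/1226115195 ≈ -0.30018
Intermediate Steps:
H(E) = 16 + 2*E**2 + 22*E (H(E) = 2*((E**2 + 11*E) + 8) = 2*(8 + E**2 + 11*E) = 16 + 2*E**2 + 22*E)
A(P) = sqrt(-32 + P) (A(P) = sqrt(P + (16 + 2*(-8)**2 + 22*(-8))) = sqrt(P + (16 + 2*64 - 176)) = sqrt(P + (16 + 128 - 176)) = sqrt(P - 32) = sqrt(-32 + P))
(-3769 + 18633)/(-49520 + A(42)) = (-3769 + 18633)/(-49520 + sqrt(-32 + 42)) = 14864/(-49520 + sqrt(10))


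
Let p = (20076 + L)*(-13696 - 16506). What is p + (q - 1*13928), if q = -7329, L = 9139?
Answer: -882372687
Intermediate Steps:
p = -882351430 (p = (20076 + 9139)*(-13696 - 16506) = 29215*(-30202) = -882351430)
p + (q - 1*13928) = -882351430 + (-7329 - 1*13928) = -882351430 + (-7329 - 13928) = -882351430 - 21257 = -882372687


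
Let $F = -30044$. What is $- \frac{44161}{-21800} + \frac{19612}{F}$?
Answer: $\frac{224807871}{163739800} \approx 1.373$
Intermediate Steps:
$- \frac{44161}{-21800} + \frac{19612}{F} = - \frac{44161}{-21800} + \frac{19612}{-30044} = \left(-44161\right) \left(- \frac{1}{21800}\right) + 19612 \left(- \frac{1}{30044}\right) = \frac{44161}{21800} - \frac{4903}{7511} = \frac{224807871}{163739800}$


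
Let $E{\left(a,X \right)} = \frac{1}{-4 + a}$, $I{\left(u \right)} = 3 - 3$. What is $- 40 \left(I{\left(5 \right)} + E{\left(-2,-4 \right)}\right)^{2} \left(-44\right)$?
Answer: $\frac{440}{9} \approx 48.889$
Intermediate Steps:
$I{\left(u \right)} = 0$ ($I{\left(u \right)} = 3 - 3 = 0$)
$- 40 \left(I{\left(5 \right)} + E{\left(-2,-4 \right)}\right)^{2} \left(-44\right) = - 40 \left(0 + \frac{1}{-4 - 2}\right)^{2} \left(-44\right) = - 40 \left(0 + \frac{1}{-6}\right)^{2} \left(-44\right) = - 40 \left(0 - \frac{1}{6}\right)^{2} \left(-44\right) = - 40 \left(- \frac{1}{6}\right)^{2} \left(-44\right) = \left(-40\right) \frac{1}{36} \left(-44\right) = \left(- \frac{10}{9}\right) \left(-44\right) = \frac{440}{9}$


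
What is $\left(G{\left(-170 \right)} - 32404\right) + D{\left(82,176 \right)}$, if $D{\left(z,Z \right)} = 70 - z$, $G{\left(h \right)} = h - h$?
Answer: $-32416$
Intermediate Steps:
$G{\left(h \right)} = 0$
$\left(G{\left(-170 \right)} - 32404\right) + D{\left(82,176 \right)} = \left(0 - 32404\right) + \left(70 - 82\right) = -32404 + \left(70 - 82\right) = -32404 - 12 = -32416$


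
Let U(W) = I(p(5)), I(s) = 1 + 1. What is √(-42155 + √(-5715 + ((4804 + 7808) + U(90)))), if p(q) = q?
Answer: √(-42155 + √6899) ≈ 205.11*I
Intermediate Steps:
I(s) = 2
U(W) = 2
√(-42155 + √(-5715 + ((4804 + 7808) + U(90)))) = √(-42155 + √(-5715 + ((4804 + 7808) + 2))) = √(-42155 + √(-5715 + (12612 + 2))) = √(-42155 + √(-5715 + 12614)) = √(-42155 + √6899)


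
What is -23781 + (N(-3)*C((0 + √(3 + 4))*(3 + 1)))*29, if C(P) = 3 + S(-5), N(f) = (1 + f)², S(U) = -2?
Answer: -23665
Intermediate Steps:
C(P) = 1 (C(P) = 3 - 2 = 1)
-23781 + (N(-3)*C((0 + √(3 + 4))*(3 + 1)))*29 = -23781 + ((1 - 3)²*1)*29 = -23781 + ((-2)²*1)*29 = -23781 + (4*1)*29 = -23781 + 4*29 = -23781 + 116 = -23665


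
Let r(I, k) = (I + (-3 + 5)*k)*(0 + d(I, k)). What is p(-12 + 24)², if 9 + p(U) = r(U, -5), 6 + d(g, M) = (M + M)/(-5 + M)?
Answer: 361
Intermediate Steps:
d(g, M) = -6 + 2*M/(-5 + M) (d(g, M) = -6 + (M + M)/(-5 + M) = -6 + (2*M)/(-5 + M) = -6 + 2*M/(-5 + M))
r(I, k) = 2*(15 - 2*k)*(I + 2*k)/(-5 + k) (r(I, k) = (I + (-3 + 5)*k)*(0 + 2*(15 - 2*k)/(-5 + k)) = (I + 2*k)*(2*(15 - 2*k)/(-5 + k)) = 2*(15 - 2*k)*(I + 2*k)/(-5 + k))
p(U) = 41 - 5*U (p(U) = -9 - 2*(-15 + 2*(-5))*(U + 2*(-5))/(-5 - 5) = -9 - 2*(-15 - 10)*(U - 10)/(-10) = -9 - 2*(-⅒)*(-25)*(-10 + U) = -9 + (50 - 5*U) = 41 - 5*U)
p(-12 + 24)² = (41 - 5*(-12 + 24))² = (41 - 5*12)² = (41 - 60)² = (-19)² = 361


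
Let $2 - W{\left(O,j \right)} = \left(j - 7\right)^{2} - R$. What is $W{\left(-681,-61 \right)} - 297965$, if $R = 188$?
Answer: $-302399$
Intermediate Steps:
$W{\left(O,j \right)} = 190 - \left(-7 + j\right)^{2}$ ($W{\left(O,j \right)} = 2 - \left(\left(j - 7\right)^{2} - 188\right) = 2 - \left(\left(-7 + j\right)^{2} - 188\right) = 2 - \left(-188 + \left(-7 + j\right)^{2}\right) = 190 - \left(-7 + j\right)^{2}$)
$W{\left(-681,-61 \right)} - 297965 = \left(190 - \left(-7 - 61\right)^{2}\right) - 297965 = \left(190 - \left(-68\right)^{2}\right) - 297965 = \left(190 - 4624\right) - 297965 = -4434 - 297965 = -302399$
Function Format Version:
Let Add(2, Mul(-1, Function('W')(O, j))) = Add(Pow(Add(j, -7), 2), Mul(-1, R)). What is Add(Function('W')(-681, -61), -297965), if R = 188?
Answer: -302399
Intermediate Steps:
Function('W')(O, j) = Add(190, Mul(-1, Pow(Add(-7, j), 2))) (Function('W')(O, j) = Add(2, Mul(-1, Add(Pow(Add(j, -7), 2), Mul(-1, 188)))) = Add(2, Mul(-1, Add(Pow(Add(-7, j), 2), -188))) = Add(2, Mul(-1, Add(-188, Pow(Add(-7, j), 2)))) = Add(2, Add(188, Mul(-1, Pow(Add(-7, j), 2)))) = Add(190, Mul(-1, Pow(Add(-7, j), 2))))
Add(Function('W')(-681, -61), -297965) = Add(Add(190, Mul(-1, Pow(Add(-7, -61), 2))), -297965) = Add(Add(190, Mul(-1, Pow(-68, 2))), -297965) = Add(Add(190, Mul(-1, 4624)), -297965) = Add(Add(190, -4624), -297965) = Add(-4434, -297965) = -302399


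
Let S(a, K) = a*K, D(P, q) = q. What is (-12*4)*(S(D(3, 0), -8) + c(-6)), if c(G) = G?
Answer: 288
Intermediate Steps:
S(a, K) = K*a
(-12*4)*(S(D(3, 0), -8) + c(-6)) = (-12*4)*(-8*0 - 6) = -48*(0 - 6) = -48*(-6) = 288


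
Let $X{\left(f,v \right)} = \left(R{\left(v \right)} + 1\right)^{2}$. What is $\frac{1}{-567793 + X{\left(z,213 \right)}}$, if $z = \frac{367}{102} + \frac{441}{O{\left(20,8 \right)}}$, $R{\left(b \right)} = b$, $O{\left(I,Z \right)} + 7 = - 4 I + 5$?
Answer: $- \frac{1}{521997} \approx -1.9157 \cdot 10^{-6}$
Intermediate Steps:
$O{\left(I,Z \right)} = -2 - 4 I$ ($O{\left(I,Z \right)} = -7 - \left(-5 + 4 I\right) = -2 - 4 I$)
$z = - \frac{3722}{2091}$ ($z = \frac{367}{102} + \frac{441}{-2 - 80} = 367 \cdot \frac{1}{102} + \frac{441}{-2 - 80} = \frac{367}{102} + \frac{441}{-82} = \frac{367}{102} + 441 \left(- \frac{1}{82}\right) = \frac{367}{102} - \frac{441}{82} = - \frac{3722}{2091} \approx -1.78$)
$X{\left(f,v \right)} = \left(1 + v\right)^{2}$ ($X{\left(f,v \right)} = \left(v + 1\right)^{2} = \left(1 + v\right)^{2}$)
$\frac{1}{-567793 + X{\left(z,213 \right)}} = \frac{1}{-567793 + \left(1 + 213\right)^{2}} = \frac{1}{-567793 + 214^{2}} = \frac{1}{-567793 + 45796} = \frac{1}{-521997} = - \frac{1}{521997}$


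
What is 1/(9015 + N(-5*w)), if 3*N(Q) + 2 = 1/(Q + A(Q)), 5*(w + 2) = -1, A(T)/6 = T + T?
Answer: 143/1289050 ≈ 0.00011093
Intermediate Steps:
A(T) = 12*T (A(T) = 6*(T + T) = 6*(2*T) = 12*T)
w = -11/5 (w = -2 + (1/5)*(-1) = -2 - 1/5 = -11/5 ≈ -2.2000)
N(Q) = -2/3 + 1/(39*Q) (N(Q) = -2/3 + 1/(3*(Q + 12*Q)) = -2/3 + 1/(3*((13*Q))) = -2/3 + (1/(13*Q))/3 = -2/3 + 1/(39*Q))
1/(9015 + N(-5*w)) = 1/(9015 + (1 - (-130)*(-11)/5)/(39*((-5*(-11/5))))) = 1/(9015 + (1/39)*(1 - 26*11)/11) = 1/(9015 + (1/39)*(1/11)*(1 - 286)) = 1/(9015 + (1/39)*(1/11)*(-285)) = 1/(9015 - 95/143) = 1/(1289050/143) = 143/1289050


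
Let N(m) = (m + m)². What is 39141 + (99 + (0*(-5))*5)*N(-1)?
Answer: 39537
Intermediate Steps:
N(m) = 4*m² (N(m) = (2*m)² = 4*m²)
39141 + (99 + (0*(-5))*5)*N(-1) = 39141 + (99 + (0*(-5))*5)*(4*(-1)²) = 39141 + (99 + 0*5)*(4*1) = 39141 + (99 + 0)*4 = 39141 + 99*4 = 39141 + 396 = 39537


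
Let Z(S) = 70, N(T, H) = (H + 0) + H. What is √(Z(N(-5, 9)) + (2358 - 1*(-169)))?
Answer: 7*√53 ≈ 50.961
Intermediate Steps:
N(T, H) = 2*H (N(T, H) = H + H = 2*H)
√(Z(N(-5, 9)) + (2358 - 1*(-169))) = √(70 + (2358 - 1*(-169))) = √(70 + (2358 + 169)) = √(70 + 2527) = √2597 = 7*√53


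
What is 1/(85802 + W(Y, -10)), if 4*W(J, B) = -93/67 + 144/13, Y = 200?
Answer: 3484/298942607 ≈ 1.1654e-5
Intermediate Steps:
W(J, B) = 8439/3484 (W(J, B) = (-93/67 + 144/13)/4 = (¼)*(8439/871) = 8439/3484)
1/(85802 + W(Y, -10)) = 1/(85802 + 8439/3484) = 1/(298942607/3484) = 3484/298942607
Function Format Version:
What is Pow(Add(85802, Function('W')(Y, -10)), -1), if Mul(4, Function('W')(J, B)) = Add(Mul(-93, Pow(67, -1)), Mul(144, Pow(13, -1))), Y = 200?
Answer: Rational(3484, 298942607) ≈ 1.1654e-5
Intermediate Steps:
Function('W')(J, B) = Rational(8439, 3484) (Function('W')(J, B) = Mul(Rational(1, 4), Add(Mul(-93, Pow(67, -1)), Mul(144, Pow(13, -1)))) = Mul(Rational(1, 4), Add(Mul(-93, Rational(1, 67)), Mul(144, Rational(1, 13)))) = Mul(Rational(1, 4), Add(Rational(-93, 67), Rational(144, 13))) = Mul(Rational(1, 4), Rational(8439, 871)) = Rational(8439, 3484))
Pow(Add(85802, Function('W')(Y, -10)), -1) = Pow(Add(85802, Rational(8439, 3484)), -1) = Pow(Rational(298942607, 3484), -1) = Rational(3484, 298942607)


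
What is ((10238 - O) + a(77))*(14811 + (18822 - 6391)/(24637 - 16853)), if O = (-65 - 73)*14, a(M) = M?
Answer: 1412094469985/7784 ≈ 1.8141e+8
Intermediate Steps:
O = -1932 (O = -138*14 = -1932)
((10238 - O) + a(77))*(14811 + (18822 - 6391)/(24637 - 16853)) = ((10238 - 1*(-1932)) + 77)*(14811 + (18822 - 6391)/(24637 - 16853)) = ((10238 + 1932) + 77)*(14811 + 12431/7784) = (12170 + 77)*(14811 + 12431*(1/7784)) = 12247*(14811 + 12431/7784) = 12247*(115301255/7784) = 1412094469985/7784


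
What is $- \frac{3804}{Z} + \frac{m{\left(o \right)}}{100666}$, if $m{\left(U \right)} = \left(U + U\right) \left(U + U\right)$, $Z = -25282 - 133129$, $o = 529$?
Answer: $\frac{88851252034}{7973300863} \approx 11.144$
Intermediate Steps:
$Z = -158411$
$m{\left(U \right)} = 4 U^{2}$ ($m{\left(U \right)} = 2 U 2 U = 4 U^{2}$)
$- \frac{3804}{Z} + \frac{m{\left(o \right)}}{100666} = - \frac{3804}{-158411} + \frac{4 \cdot 529^{2}}{100666} = \left(-3804\right) \left(- \frac{1}{158411}\right) + 4 \cdot 279841 \cdot \frac{1}{100666} = \frac{3804}{158411} + 1119364 \cdot \frac{1}{100666} = \frac{3804}{158411} + \frac{559682}{50333} = \frac{88851252034}{7973300863}$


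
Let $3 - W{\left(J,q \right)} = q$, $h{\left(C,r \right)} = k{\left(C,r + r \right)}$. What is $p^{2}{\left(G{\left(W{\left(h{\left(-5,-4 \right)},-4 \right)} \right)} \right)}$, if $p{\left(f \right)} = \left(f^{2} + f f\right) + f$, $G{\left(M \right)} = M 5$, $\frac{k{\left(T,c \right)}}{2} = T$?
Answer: $6175225$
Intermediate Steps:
$k{\left(T,c \right)} = 2 T$
$h{\left(C,r \right)} = 2 C$
$W{\left(J,q \right)} = 3 - q$
$G{\left(M \right)} = 5 M$
$p{\left(f \right)} = f + 2 f^{2}$ ($p{\left(f \right)} = \left(f^{2} + f^{2}\right) + f = 2 f^{2} + f = f + 2 f^{2}$)
$p^{2}{\left(G{\left(W{\left(h{\left(-5,-4 \right)},-4 \right)} \right)} \right)} = \left(5 \left(3 - -4\right) \left(1 + 2 \cdot 5 \left(3 - -4\right)\right)\right)^{2} = \left(5 \left(3 + 4\right) \left(1 + 2 \cdot 5 \left(3 + 4\right)\right)\right)^{2} = \left(5 \cdot 7 \left(1 + 2 \cdot 5 \cdot 7\right)\right)^{2} = \left(35 \left(1 + 2 \cdot 35\right)\right)^{2} = \left(35 \left(1 + 70\right)\right)^{2} = \left(35 \cdot 71\right)^{2} = 2485^{2} = 6175225$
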